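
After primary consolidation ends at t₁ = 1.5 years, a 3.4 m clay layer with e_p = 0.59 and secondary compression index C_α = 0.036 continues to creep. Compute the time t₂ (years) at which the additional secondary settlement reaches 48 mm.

t₂ ≈ 6.3 years

S_s = C_α·H/(1+e_p)·log₁₀(t₂/t₁) ⇒ log₁₀(t₂/t₁) = S_s·(1+e_p)/(C_α·H).
log₁₀(t₂/t₁) = 0.048 × (1+0.59) / (0.036×3.4) = 0.6235
t₂ = t₁ × 10^0.6235 = 1.5 × 4.203 = 6.304 years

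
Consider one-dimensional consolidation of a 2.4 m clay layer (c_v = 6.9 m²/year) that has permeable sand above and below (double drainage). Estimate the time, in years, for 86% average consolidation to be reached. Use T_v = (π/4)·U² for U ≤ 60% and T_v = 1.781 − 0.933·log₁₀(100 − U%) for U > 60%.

Drainage path length: H_d = H/2 = 1.2 m (double drainage).
U > 60%: T_v = 1.781 − 0.933·log₁₀(100 − 86) = 0.71166.
t = T_v·H_d²/c_v = 0.71166×1.2²/6.9 = 0.1485 years.

t ≈ 0.149 years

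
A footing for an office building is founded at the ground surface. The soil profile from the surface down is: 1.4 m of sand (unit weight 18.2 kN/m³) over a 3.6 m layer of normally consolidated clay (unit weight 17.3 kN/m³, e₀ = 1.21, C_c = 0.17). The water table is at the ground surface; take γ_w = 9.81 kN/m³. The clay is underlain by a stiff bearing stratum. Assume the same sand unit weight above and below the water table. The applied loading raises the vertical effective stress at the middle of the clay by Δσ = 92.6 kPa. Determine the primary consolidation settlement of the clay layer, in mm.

S_c ≈ 185 mm

Mid-depth of clay below the ground surface: z = 1.4 + 3.6/2 = 3.2 m.
Total vertical stress at mid-clay: σ_v = 18.2×1.4 + 17.3×1.8 = 56.62 kPa.
Pore pressure: u = 9.81×(3.2 − 0) = 31.392 kPa.
Initial effective stress: σ'_0 = σ_v − u = 56.62 − 31.392 = 25.228 kPa.
Final effective stress: σ'_f = σ'_0 + Δσ = 25.228 + 92.6 = 117.83 kPa.
Normally consolidated clay, so the full stress increment lies on the virgin compression line:
S_c = C_c·H/(1+e₀)·log₁₀(σ'_f/σ'_0) = 0.17×3.6/(1+1.21)×log₁₀(117.83/25.228)
    = 0.27692 × 0.66937 = 0.1854 m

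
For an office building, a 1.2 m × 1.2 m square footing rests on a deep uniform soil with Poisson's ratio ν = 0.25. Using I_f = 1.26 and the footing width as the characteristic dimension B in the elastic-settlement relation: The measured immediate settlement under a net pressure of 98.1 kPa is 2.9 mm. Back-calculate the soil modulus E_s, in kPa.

E_s ≈ 48000 kPa

S_e = q·B·(1−ν²)/E_s · I_f  ⇒  E_s = q·B·(1−ν²)·I_f / S_e.
E_s = 98.1 × 1.2 × 0.9375 × 1.26 / 0.0029 = 47950 kPa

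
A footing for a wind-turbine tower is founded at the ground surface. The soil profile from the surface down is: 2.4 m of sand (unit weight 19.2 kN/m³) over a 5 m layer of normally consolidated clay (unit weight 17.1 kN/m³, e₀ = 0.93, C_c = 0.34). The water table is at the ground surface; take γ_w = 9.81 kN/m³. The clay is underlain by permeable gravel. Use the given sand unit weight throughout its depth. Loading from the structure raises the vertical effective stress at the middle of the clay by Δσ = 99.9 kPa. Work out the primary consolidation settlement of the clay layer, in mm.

S_c ≈ 474 mm

Mid-depth of clay below the ground surface: z = 2.4 + 5/2 = 4.9 m.
Total vertical stress at mid-clay: σ_v = 19.2×2.4 + 17.1×2.5 = 88.83 kPa.
Pore pressure: u = 9.81×(4.9 − 0) = 48.069 kPa.
Initial effective stress: σ'_0 = σ_v − u = 88.83 − 48.069 = 40.761 kPa.
Final effective stress: σ'_f = σ'_0 + Δσ = 40.761 + 99.9 = 140.66 kPa.
Normally consolidated clay, so the full stress increment lies on the virgin compression line:
S_c = C_c·H/(1+e₀)·log₁₀(σ'_f/σ'_0) = 0.34×5/(1+0.93)×log₁₀(140.66/40.761)
    = 0.88083 × 0.53793 = 0.4738 m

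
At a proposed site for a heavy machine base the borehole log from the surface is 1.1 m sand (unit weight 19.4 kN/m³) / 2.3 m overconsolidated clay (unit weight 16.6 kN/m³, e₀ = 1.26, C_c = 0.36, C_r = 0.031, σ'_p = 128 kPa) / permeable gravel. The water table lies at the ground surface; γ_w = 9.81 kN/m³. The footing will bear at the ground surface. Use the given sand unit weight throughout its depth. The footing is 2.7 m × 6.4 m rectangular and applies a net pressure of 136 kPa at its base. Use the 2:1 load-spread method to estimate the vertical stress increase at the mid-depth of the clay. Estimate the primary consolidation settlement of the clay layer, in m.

S_c ≈ 0.019 m

Mid-depth of clay below the ground surface: z = 1.1 + 2.3/2 = 2.25 m.
Total vertical stress at mid-clay: σ_v = 19.4×1.1 + 16.6×1.15 = 40.43 kPa.
Pore pressure: u = 9.81×(2.25 − 0) = 22.073 kPa.
Initial effective stress: σ'_0 = σ_v − u = 40.43 − 22.073 = 18.357 kPa.
Stress increase at mid-clay by the 2:1 spreading method:
Δσ = qBL/((B+z)(L+z)) = 136×2.7×6.4/((2.7+2.25)(6.4+2.25)) = 54.886 kPa
Final effective stress: σ'_f = 18.357 + 54.886 = 73.243 kPa.
σ'_f = 73.243 ≤ σ'_p = 128 kPa, so the clay remains overconsolidated and only the recompression index applies:
S_c = C_r·H/(1+e₀)·log₁₀(σ'_f/σ'_0) = 0.031×2.3/2.26×log₁₀(73.243/18.357)
    = 0.031549 × 0.60096 = 0.01896 m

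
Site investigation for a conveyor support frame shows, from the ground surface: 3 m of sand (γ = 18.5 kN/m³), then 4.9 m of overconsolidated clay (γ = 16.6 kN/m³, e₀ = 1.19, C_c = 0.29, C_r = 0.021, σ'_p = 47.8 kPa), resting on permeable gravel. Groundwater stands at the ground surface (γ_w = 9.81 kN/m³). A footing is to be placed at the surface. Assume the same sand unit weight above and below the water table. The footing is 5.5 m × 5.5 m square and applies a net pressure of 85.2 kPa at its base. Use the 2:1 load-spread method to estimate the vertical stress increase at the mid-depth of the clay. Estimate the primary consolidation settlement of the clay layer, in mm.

Mid-depth of clay below the ground surface: z = 3 + 4.9/2 = 5.45 m.
Total vertical stress at mid-clay: σ_v = 18.5×3 + 16.6×2.45 = 96.17 kPa.
Pore pressure: u = 9.81×(5.45 − 0) = 53.465 kPa.
Initial effective stress: σ'_0 = σ_v − u = 96.17 − 53.465 = 42.705 kPa.
Stress increase at mid-clay by the 2:1 spreading method:
Δσ = qBL/((B+z)(L+z)) = 85.2×5.5×5.5/((5.5+5.45)(5.5+5.45)) = 21.495 kPa
Final effective stress: σ'_f = 42.705 + 21.495 = 64.2 kPa.
σ'_f = 64.2 > σ'_p = 47.8 kPa, so the stress path crosses the preconsolidation pressure — recompression up to σ'_p, then virgin compression beyond:
S_c = H/(1+e₀)·[C_r·log₁₀(σ'_p/σ'_0) + C_c·log₁₀(σ'_f/σ'_p)]
    = 4.9/2.19 × [0.021×log₁₀(47.8/42.705) + 0.29×log₁₀(64.2/47.8)]
    = 2.2374 × [0.0010279 + 0.037151] = 0.08542 m

S_c ≈ 85.4 mm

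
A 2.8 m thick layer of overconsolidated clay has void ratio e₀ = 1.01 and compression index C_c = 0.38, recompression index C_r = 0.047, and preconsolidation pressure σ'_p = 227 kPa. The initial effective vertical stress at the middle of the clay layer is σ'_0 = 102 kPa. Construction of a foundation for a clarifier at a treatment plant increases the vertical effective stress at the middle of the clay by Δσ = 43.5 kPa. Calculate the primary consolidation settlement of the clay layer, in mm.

Final effective stress: σ'_f = 102 + 43.5 = 145.5 kPa.
σ'_f = 145.5 ≤ σ'_p = 227 kPa, so the clay remains overconsolidated and only the recompression index applies:
S_c = C_r·H/(1+e₀)·log₁₀(σ'_f/σ'_0) = 0.047×2.8/2.01×log₁₀(145.5/102)
    = 0.065471 × 0.15426 = 0.0101 m

S_c ≈ 10.1 mm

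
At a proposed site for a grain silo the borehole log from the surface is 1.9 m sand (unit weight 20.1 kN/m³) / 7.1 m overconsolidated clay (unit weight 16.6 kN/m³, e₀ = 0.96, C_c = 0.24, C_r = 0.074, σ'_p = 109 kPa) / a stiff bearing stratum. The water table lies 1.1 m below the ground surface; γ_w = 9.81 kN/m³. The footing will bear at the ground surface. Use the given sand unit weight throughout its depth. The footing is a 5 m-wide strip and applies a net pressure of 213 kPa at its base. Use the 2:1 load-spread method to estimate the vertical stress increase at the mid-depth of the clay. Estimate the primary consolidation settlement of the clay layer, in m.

S_c ≈ 0.217 m

Mid-depth of clay below the ground surface: z = 1.9 + 7.1/2 = 5.45 m.
Total vertical stress at mid-clay: σ_v = 20.1×1.9 + 16.6×3.55 = 97.12 kPa.
Pore pressure: u = 9.81×(5.45 − 1.1) = 42.673 kPa.
Initial effective stress: σ'_0 = σ_v − u = 97.12 − 42.673 = 54.447 kPa.
Stress increase at mid-clay by the 2:1 spreading method:
Δσ = qB/(B+z) = 213×5/(5+5.45) = 101.91 kPa
Final effective stress: σ'_f = 54.447 + 101.91 = 156.36 kPa.
σ'_f = 156.36 > σ'_p = 109 kPa, so the stress path crosses the preconsolidation pressure — recompression up to σ'_p, then virgin compression beyond:
S_c = H/(1+e₀)·[C_r·log₁₀(σ'_p/σ'_0) + C_c·log₁₀(σ'_f/σ'_p)]
    = 7.1/1.96 × [0.074×log₁₀(109/54.447) + 0.24×log₁₀(156.36/109)]
    = 3.6224 × [0.022307 + 0.037608] = 0.217 m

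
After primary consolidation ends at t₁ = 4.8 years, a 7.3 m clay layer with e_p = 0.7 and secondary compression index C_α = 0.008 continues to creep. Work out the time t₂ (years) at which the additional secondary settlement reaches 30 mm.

t₂ ≈ 35.9 years

S_s = C_α·H/(1+e_p)·log₁₀(t₂/t₁) ⇒ log₁₀(t₂/t₁) = S_s·(1+e_p)/(C_α·H).
log₁₀(t₂/t₁) = 0.03 × (1+0.7) / (0.008×7.3) = 0.8733
t₂ = t₁ × 10^0.8733 = 4.8 × 7.469 = 35.85 years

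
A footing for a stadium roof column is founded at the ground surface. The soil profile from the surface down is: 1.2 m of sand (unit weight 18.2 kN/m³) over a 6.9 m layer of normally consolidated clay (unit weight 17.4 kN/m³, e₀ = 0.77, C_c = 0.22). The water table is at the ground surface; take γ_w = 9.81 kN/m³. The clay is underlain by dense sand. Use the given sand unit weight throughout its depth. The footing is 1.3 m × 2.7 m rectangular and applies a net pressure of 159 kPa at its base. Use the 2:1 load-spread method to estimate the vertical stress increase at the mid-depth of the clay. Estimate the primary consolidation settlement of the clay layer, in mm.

Mid-depth of clay below the ground surface: z = 1.2 + 6.9/2 = 4.65 m.
Total vertical stress at mid-clay: σ_v = 18.2×1.2 + 17.4×3.45 = 81.87 kPa.
Pore pressure: u = 9.81×(4.65 − 0) = 45.617 kPa.
Initial effective stress: σ'_0 = σ_v − u = 81.87 − 45.617 = 36.253 kPa.
Stress increase at mid-clay by the 2:1 spreading method:
Δσ = qBL/((B+z)(L+z)) = 159×1.3×2.7/((1.3+4.65)(2.7+4.65)) = 12.761 kPa
Final effective stress: σ'_f = σ'_0 + Δσ = 36.253 + 12.761 = 49.014 kPa.
Normally consolidated clay, so the full stress increment lies on the virgin compression line:
S_c = C_c·H/(1+e₀)·log₁₀(σ'_f/σ'_0) = 0.22×6.9/(1+0.77)×log₁₀(49.014/36.253)
    = 0.85763 × 0.13098 = 0.1123 m

S_c ≈ 112 mm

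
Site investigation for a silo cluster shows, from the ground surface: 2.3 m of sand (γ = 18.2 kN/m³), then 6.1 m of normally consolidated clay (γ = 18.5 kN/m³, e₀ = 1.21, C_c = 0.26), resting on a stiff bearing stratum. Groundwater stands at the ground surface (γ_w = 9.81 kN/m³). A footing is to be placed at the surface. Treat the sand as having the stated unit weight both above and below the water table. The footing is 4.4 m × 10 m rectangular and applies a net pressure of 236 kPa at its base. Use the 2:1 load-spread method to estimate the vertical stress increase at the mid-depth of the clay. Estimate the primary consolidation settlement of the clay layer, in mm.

S_c ≈ 287 mm

Mid-depth of clay below the ground surface: z = 2.3 + 6.1/2 = 5.35 m.
Total vertical stress at mid-clay: σ_v = 18.2×2.3 + 18.5×3.05 = 98.285 kPa.
Pore pressure: u = 9.81×(5.35 − 0) = 52.483 kPa.
Initial effective stress: σ'_0 = σ_v − u = 98.285 − 52.483 = 45.802 kPa.
Stress increase at mid-clay by the 2:1 spreading method:
Δσ = qBL/((B+z)(L+z)) = 236×4.4×10/((4.4+5.35)(10+5.35)) = 69.383 kPa
Final effective stress: σ'_f = σ'_0 + Δσ = 45.802 + 69.383 = 115.19 kPa.
Normally consolidated clay, so the full stress increment lies on the virgin compression line:
S_c = C_c·H/(1+e₀)·log₁₀(σ'_f/σ'_0) = 0.26×6.1/(1+1.21)×log₁₀(115.19/45.802)
    = 0.71765 × 0.40053 = 0.2874 m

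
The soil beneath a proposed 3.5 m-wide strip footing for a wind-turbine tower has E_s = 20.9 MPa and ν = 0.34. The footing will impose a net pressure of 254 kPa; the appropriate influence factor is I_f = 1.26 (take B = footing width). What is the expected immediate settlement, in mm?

S_e ≈ 47.4 mm

Immediate (elastic) settlement: S_e = q·B·(1−ν²)/E_s · I_f.
E_s = 20.9 MPa = 20900 kPa.
S_e = 254 × 3.5 × (1 − 0.34²) / 20900 × 1.26
    = 254 × 3.5 × 0.8844 / 20900 × 1.26
    = 0.0474 m = 47.4 mm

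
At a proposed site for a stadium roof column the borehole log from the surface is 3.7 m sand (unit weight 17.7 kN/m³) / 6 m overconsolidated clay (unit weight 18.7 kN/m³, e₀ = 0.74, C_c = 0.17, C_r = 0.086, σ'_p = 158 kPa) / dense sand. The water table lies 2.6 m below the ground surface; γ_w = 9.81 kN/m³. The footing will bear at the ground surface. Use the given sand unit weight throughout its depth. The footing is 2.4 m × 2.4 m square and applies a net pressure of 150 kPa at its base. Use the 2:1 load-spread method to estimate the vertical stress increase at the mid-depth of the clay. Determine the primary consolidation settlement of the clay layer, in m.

Mid-depth of clay below the ground surface: z = 3.7 + 6/2 = 6.7 m.
Total vertical stress at mid-clay: σ_v = 17.7×3.7 + 18.7×3 = 121.59 kPa.
Pore pressure: u = 9.81×(6.7 − 2.6) = 40.221 kPa.
Initial effective stress: σ'_0 = σ_v − u = 121.59 − 40.221 = 81.369 kPa.
Stress increase at mid-clay by the 2:1 spreading method:
Δσ = qBL/((B+z)(L+z)) = 150×2.4×2.4/((2.4+6.7)(2.4+6.7)) = 10.434 kPa
Final effective stress: σ'_f = 81.369 + 10.434 = 91.803 kPa.
σ'_f = 91.803 ≤ σ'_p = 158 kPa, so the clay remains overconsolidated and only the recompression index applies:
S_c = C_r·H/(1+e₀)·log₁₀(σ'_f/σ'_0) = 0.086×6/1.74×log₁₀(91.803/81.369)
    = 0.29655 × 0.052398 = 0.01554 m

S_c ≈ 0.0155 m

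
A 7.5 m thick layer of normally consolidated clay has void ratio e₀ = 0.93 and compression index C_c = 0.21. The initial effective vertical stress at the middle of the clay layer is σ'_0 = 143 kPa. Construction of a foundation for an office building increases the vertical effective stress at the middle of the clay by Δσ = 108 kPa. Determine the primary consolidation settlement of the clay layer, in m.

S_c ≈ 0.199 m

Final effective stress: σ'_f = σ'_0 + Δσ = 143 + 108 = 251 kPa.
Normally consolidated clay, so the full stress increment lies on the virgin compression line:
S_c = C_c·H/(1+e₀)·log₁₀(σ'_f/σ'_0) = 0.21×7.5/(1+0.93)×log₁₀(251/143)
    = 0.81606 × 0.24434 = 0.1994 m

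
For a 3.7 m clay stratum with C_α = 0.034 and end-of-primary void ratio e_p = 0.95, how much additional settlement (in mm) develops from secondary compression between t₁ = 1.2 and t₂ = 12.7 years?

S_s ≈ 66.1 mm

Secondary compression: S_s = C_α·H/(1+e_p)·log₁₀(t₂/t₁)
S_s = 0.034×3.7/(1+0.95)×log₁₀(12.7/1.2)
    = 0.06451 × 1.025 = 0.0661 m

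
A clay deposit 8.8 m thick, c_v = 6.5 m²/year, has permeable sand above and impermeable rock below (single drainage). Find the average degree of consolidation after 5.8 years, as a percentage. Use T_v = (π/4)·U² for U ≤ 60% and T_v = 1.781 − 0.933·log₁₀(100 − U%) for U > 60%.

Drainage path length: H_d = H = 8.8 m (single drainage).
T_v = c_v·t/H_d² = 6.5×5.8/8.8² = 0.48683.
T_v = 0.48683 corresponds to the U > 60% branch:
U = 1 − 10^((1.781 − T_v)/0.933)/100 = 0.7562

U ≈ 75.6 %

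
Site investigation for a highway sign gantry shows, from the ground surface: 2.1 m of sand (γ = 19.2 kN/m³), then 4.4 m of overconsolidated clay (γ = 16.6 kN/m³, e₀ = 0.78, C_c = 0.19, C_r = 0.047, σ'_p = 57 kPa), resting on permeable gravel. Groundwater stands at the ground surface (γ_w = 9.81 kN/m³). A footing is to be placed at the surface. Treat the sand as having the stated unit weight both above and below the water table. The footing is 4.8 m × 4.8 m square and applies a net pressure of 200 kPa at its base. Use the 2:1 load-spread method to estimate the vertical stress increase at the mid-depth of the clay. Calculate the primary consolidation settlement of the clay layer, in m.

S_c ≈ 0.119 m

Mid-depth of clay below the ground surface: z = 2.1 + 4.4/2 = 4.3 m.
Total vertical stress at mid-clay: σ_v = 19.2×2.1 + 16.6×2.2 = 76.84 kPa.
Pore pressure: u = 9.81×(4.3 − 0) = 42.183 kPa.
Initial effective stress: σ'_0 = σ_v − u = 76.84 − 42.183 = 34.657 kPa.
Stress increase at mid-clay by the 2:1 spreading method:
Δσ = qBL/((B+z)(L+z)) = 200×4.8×4.8/((4.8+4.3)(4.8+4.3)) = 55.645 kPa
Final effective stress: σ'_f = 34.657 + 55.645 = 90.302 kPa.
σ'_f = 90.302 > σ'_p = 57 kPa, so the stress path crosses the preconsolidation pressure — recompression up to σ'_p, then virgin compression beyond:
S_c = H/(1+e₀)·[C_r·log₁₀(σ'_p/σ'_0) + C_c·log₁₀(σ'_f/σ'_p)]
    = 4.4/1.78 × [0.047×log₁₀(57/34.657) + 0.19×log₁₀(90.302/57)]
    = 2.4719 × [0.010156 + 0.037966] = 0.119 m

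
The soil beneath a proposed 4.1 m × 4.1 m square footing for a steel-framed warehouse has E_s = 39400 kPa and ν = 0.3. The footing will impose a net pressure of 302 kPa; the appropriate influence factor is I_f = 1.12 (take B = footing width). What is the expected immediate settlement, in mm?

Immediate (elastic) settlement: S_e = q·B·(1−ν²)/E_s · I_f.
S_e = 302 × 4.1 × (1 − 0.3²) / 39400 × 1.12
    = 302 × 4.1 × 0.91 / 39400 × 1.12
    = 0.03203 m = 32.03 mm

S_e ≈ 32 mm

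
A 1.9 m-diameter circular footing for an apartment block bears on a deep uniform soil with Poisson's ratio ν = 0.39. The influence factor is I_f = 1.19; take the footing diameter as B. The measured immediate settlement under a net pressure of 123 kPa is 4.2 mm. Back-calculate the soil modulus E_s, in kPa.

S_e = q·B·(1−ν²)/E_s · I_f  ⇒  E_s = q·B·(1−ν²)·I_f / S_e.
E_s = 123 × 1.9 × 0.8479 × 1.19 / 0.0042 = 56140 kPa

E_s ≈ 56100 kPa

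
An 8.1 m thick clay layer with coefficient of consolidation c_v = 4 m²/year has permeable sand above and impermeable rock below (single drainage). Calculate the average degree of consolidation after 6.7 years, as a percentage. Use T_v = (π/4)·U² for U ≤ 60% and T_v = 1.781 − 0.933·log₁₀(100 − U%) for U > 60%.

U ≈ 70.4 %

Drainage path length: H_d = H = 8.1 m (single drainage).
T_v = c_v·t/H_d² = 4×6.7/8.1² = 0.40847.
T_v = 0.40847 corresponds to the U > 60% branch:
U = 1 − 10^((1.781 − T_v)/0.933)/100 = 0.7041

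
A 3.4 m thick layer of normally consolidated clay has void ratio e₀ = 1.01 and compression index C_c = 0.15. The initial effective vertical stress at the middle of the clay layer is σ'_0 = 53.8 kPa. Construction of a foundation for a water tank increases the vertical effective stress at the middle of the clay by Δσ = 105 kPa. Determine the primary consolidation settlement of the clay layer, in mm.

S_c ≈ 119 mm

Final effective stress: σ'_f = σ'_0 + Δσ = 53.8 + 105 = 158.8 kPa.
Normally consolidated clay, so the full stress increment lies on the virgin compression line:
S_c = C_c·H/(1+e₀)·log₁₀(σ'_f/σ'_0) = 0.15×3.4/(1+1.01)×log₁₀(158.8/53.8)
    = 0.25373 × 0.47007 = 0.1193 m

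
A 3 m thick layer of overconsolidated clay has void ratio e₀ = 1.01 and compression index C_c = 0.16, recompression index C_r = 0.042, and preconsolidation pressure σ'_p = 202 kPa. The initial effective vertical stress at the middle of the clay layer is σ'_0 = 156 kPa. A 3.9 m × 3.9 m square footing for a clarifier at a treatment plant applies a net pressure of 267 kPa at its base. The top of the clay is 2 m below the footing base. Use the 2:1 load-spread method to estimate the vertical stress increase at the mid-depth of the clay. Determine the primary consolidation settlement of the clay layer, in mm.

S_c ≈ 20.6 mm

Mid-depth of clay below the footing base: z = 2 + 3/2 = 3.5 m.
Stress increase at mid-clay by the 2:1 spreading method:
Δσ = qBL/((B+z)(L+z)) = 267×3.9×3.9/((3.9+3.5)(3.9+3.5)) = 74.161 kPa
Final effective stress: σ'_f = 156 + 74.161 = 230.16 kPa.
σ'_f = 230.16 > σ'_p = 202 kPa, so the stress path crosses the preconsolidation pressure — recompression up to σ'_p, then virgin compression beyond:
S_c = H/(1+e₀)·[C_r·log₁₀(σ'_p/σ'_0) + C_c·log₁₀(σ'_f/σ'_p)]
    = 3/2.01 × [0.042×log₁₀(202/156) + 0.16×log₁₀(230.16/202)]
    = 1.4925 × [0.0047135 + 0.0090686] = 0.02057 m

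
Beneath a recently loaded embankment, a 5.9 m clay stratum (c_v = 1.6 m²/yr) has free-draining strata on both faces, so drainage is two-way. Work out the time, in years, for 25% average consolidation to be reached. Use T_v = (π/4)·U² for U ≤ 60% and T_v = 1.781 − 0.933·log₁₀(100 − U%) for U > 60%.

t ≈ 0.267 years

Drainage path length: H_d = H/2 = 2.95 m (double drainage).
U ≤ 60%: T_v = (π/4)·U² = (π/4)×0.25² = 0.049087.
t = T_v·H_d²/c_v = 0.049087×2.95²/1.6 = 0.267 years.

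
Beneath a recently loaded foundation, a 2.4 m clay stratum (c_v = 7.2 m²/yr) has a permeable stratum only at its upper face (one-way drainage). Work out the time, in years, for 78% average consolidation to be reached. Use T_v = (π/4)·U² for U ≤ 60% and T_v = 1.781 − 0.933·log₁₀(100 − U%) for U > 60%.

t ≈ 0.423 years

Drainage path length: H_d = H = 2.4 m (single drainage).
U > 60%: T_v = 1.781 − 0.933·log₁₀(100 − 78) = 0.52852.
t = T_v·H_d²/c_v = 0.52852×2.4²/7.2 = 0.4228 years.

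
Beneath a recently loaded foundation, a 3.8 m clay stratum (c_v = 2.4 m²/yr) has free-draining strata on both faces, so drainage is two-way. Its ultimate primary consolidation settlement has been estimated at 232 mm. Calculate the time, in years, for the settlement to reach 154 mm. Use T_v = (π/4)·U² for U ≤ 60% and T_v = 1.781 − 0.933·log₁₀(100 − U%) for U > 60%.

Drainage path length: H_d = H/2 = 1.9 m (double drainage).
U = S(t)/S_ult = 154/232 = 0.6638.
U > 60%: T_v = 1.781 − 0.933·log₁₀(100 − 66.379) = 0.35668.
t = T_v·H_d²/c_v = 0.35668×1.9²/2.4 = 0.5365 years.

t ≈ 0.537 years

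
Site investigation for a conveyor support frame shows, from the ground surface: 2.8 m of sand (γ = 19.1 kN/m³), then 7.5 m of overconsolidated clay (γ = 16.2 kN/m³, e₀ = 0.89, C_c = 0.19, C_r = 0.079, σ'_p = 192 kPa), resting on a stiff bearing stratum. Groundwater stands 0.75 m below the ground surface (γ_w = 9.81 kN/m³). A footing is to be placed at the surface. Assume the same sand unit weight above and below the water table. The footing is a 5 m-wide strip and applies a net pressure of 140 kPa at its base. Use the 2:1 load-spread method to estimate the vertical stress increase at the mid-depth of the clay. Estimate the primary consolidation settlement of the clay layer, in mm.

S_c ≈ 98.2 mm

Mid-depth of clay below the ground surface: z = 2.8 + 7.5/2 = 6.55 m.
Total vertical stress at mid-clay: σ_v = 19.1×2.8 + 16.2×3.75 = 114.23 kPa.
Pore pressure: u = 9.81×(6.55 − 0.75) = 56.898 kPa.
Initial effective stress: σ'_0 = σ_v − u = 114.23 − 56.898 = 57.332 kPa.
Stress increase at mid-clay by the 2:1 spreading method:
Δσ = qB/(B+z) = 140×5/(5+6.55) = 60.606 kPa
Final effective stress: σ'_f = 57.332 + 60.606 = 117.94 kPa.
σ'_f = 117.94 ≤ σ'_p = 192 kPa, so the clay remains overconsolidated and only the recompression index applies:
S_c = C_r·H/(1+e₀)·log₁₀(σ'_f/σ'_0) = 0.079×7.5/1.89×log₁₀(117.94/57.332)
    = 0.3135 × 0.31326 = 0.09821 m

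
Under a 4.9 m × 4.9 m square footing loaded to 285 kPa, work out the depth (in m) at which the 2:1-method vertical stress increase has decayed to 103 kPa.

2:1 spreading — at depth z the loaded area has grown by z in each plan dimension:
qB²/(B+z)² = Δσ_z ⇒ z = B(√(q/Δσ_z) − 1) = 4.9×(√(285/103) − 1) = 3.251 m

z ≈ 3.25 m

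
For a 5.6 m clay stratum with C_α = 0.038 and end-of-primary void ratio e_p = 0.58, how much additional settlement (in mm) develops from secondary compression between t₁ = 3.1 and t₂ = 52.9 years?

Secondary compression: S_s = C_α·H/(1+e_p)·log₁₀(t₂/t₁)
S_s = 0.038×5.6/(1+0.58)×log₁₀(52.9/3.1)
    = 0.1347 × 1.232 = 0.1659 m

S_s ≈ 166 mm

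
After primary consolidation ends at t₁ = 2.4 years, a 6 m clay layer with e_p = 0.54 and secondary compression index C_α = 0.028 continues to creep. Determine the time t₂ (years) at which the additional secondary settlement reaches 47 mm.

S_s = C_α·H/(1+e_p)·log₁₀(t₂/t₁) ⇒ log₁₀(t₂/t₁) = S_s·(1+e_p)/(C_α·H).
log₁₀(t₂/t₁) = 0.047 × (1+0.54) / (0.028×6) = 0.4308
t₂ = t₁ × 10^0.4308 = 2.4 × 2.697 = 6.472 years

t₂ ≈ 6.47 years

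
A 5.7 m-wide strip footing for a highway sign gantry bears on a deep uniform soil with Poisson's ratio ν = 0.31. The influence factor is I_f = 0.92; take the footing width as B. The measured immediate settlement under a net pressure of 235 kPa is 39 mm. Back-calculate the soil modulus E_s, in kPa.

S_e = q·B·(1−ν²)/E_s · I_f  ⇒  E_s = q·B·(1−ν²)·I_f / S_e.
E_s = 235 × 5.7 × 0.9039 × 0.92 / 0.039 = 28560 kPa

E_s ≈ 28600 kPa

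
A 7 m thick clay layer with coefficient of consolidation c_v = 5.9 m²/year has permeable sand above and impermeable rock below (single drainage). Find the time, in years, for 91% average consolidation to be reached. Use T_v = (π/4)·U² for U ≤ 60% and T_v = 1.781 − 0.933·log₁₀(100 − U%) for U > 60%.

Drainage path length: H_d = H = 7 m (single drainage).
U > 60%: T_v = 1.781 − 0.933·log₁₀(100 − 91) = 0.89069.
t = T_v·H_d²/c_v = 0.89069×7²/5.9 = 7.397 years.

t ≈ 7.4 years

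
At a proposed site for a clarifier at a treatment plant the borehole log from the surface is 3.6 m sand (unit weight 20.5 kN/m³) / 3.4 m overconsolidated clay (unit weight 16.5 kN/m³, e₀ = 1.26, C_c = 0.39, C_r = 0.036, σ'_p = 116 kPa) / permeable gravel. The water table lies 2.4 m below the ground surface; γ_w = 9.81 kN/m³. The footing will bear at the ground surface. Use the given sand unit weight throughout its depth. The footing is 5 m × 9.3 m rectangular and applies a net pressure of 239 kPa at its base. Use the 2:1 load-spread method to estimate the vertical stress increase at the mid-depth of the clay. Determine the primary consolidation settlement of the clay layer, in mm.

S_c ≈ 71.6 mm

Mid-depth of clay below the ground surface: z = 3.6 + 3.4/2 = 5.3 m.
Total vertical stress at mid-clay: σ_v = 20.5×3.6 + 16.5×1.7 = 101.85 kPa.
Pore pressure: u = 9.81×(5.3 − 2.4) = 28.449 kPa.
Initial effective stress: σ'_0 = σ_v − u = 101.85 − 28.449 = 73.401 kPa.
Stress increase at mid-clay by the 2:1 spreading method:
Δσ = qBL/((B+z)(L+z)) = 239×5×9.3/((5+5.3)(9.3+5.3)) = 73.903 kPa
Final effective stress: σ'_f = 73.401 + 73.903 = 147.3 kPa.
σ'_f = 147.3 > σ'_p = 116 kPa, so the stress path crosses the preconsolidation pressure — recompression up to σ'_p, then virgin compression beyond:
S_c = H/(1+e₀)·[C_r·log₁₀(σ'_p/σ'_0) + C_c·log₁₀(σ'_f/σ'_p)]
    = 3.4/2.26 × [0.036×log₁₀(116/73.401) + 0.39×log₁₀(147.3/116)]
    = 1.5044 × [0.0071552 + 0.04046] = 0.07163 m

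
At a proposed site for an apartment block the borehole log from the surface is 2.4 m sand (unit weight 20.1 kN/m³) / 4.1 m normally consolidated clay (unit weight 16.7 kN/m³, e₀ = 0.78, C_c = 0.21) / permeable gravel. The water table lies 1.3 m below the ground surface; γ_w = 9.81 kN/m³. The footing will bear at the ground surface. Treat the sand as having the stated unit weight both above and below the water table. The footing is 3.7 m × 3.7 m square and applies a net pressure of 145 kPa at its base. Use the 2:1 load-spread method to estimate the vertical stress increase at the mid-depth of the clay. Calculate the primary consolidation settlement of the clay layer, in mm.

Mid-depth of clay below the ground surface: z = 2.4 + 4.1/2 = 4.45 m.
Total vertical stress at mid-clay: σ_v = 20.1×2.4 + 16.7×2.05 = 82.475 kPa.
Pore pressure: u = 9.81×(4.45 − 1.3) = 30.902 kPa.
Initial effective stress: σ'_0 = σ_v − u = 82.475 − 30.902 = 51.573 kPa.
Stress increase at mid-clay by the 2:1 spreading method:
Δσ = qBL/((B+z)(L+z)) = 145×3.7×3.7/((3.7+4.45)(3.7+4.45)) = 29.885 kPa
Final effective stress: σ'_f = σ'_0 + Δσ = 51.573 + 29.885 = 81.458 kPa.
Normally consolidated clay, so the full stress increment lies on the virgin compression line:
S_c = C_c·H/(1+e₀)·log₁₀(σ'_f/σ'_0) = 0.21×4.1/(1+0.78)×log₁₀(81.458/51.573)
    = 0.48371 × 0.19851 = 0.09602 m

S_c ≈ 96 mm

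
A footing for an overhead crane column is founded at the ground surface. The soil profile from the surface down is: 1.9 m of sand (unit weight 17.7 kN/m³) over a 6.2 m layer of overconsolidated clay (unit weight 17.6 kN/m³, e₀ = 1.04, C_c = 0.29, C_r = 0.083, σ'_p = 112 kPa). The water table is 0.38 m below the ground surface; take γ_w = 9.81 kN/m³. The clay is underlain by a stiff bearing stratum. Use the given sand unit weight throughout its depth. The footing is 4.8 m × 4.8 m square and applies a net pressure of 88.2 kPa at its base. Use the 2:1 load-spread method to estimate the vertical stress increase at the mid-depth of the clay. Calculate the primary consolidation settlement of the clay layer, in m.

S_c ≈ 0.044 m

Mid-depth of clay below the ground surface: z = 1.9 + 6.2/2 = 5 m.
Total vertical stress at mid-clay: σ_v = 17.7×1.9 + 17.6×3.1 = 88.19 kPa.
Pore pressure: u = 9.81×(5 − 0.38) = 45.322 kPa.
Initial effective stress: σ'_0 = σ_v − u = 88.19 − 45.322 = 42.868 kPa.
Stress increase at mid-clay by the 2:1 spreading method:
Δσ = qBL/((B+z)(L+z)) = 88.2×4.8×4.8/((4.8+5)(4.8+5)) = 21.159 kPa
Final effective stress: σ'_f = 42.868 + 21.159 = 64.027 kPa.
σ'_f = 64.027 ≤ σ'_p = 112 kPa, so the clay remains overconsolidated and only the recompression index applies:
S_c = C_r·H/(1+e₀)·log₁₀(σ'_f/σ'_0) = 0.083×6.2/2.04×log₁₀(64.027/42.868)
    = 0.25225 × 0.17423 = 0.04395 m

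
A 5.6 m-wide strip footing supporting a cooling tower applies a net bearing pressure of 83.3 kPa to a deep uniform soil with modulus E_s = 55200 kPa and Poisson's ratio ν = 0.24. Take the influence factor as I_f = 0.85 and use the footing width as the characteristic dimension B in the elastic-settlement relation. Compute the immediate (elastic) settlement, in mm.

S_e ≈ 6.77 mm

Immediate (elastic) settlement: S_e = q·B·(1−ν²)/E_s · I_f.
S_e = 83.3 × 5.6 × (1 − 0.24²) / 55200 × 0.85
    = 83.3 × 5.6 × 0.9424 / 55200 × 0.85
    = 0.006769 m = 6.769 mm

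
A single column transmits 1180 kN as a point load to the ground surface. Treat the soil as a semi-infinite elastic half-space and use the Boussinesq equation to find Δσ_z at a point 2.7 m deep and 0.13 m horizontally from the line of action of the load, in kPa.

Boussinesq vertical stress below a point load on an elastic half-space:
Δσ_z = 3P/(2πz²) · [1 + (r/z)²]^(−5/2)
r/z = 0.13/2.7 = 0.048148; [1+(r/z)²]^(−5/2) = 0.99423.
Δσ_z = 3×1180/(2π×2.7²) × 0.99423 = 77.285 × 0.99423 = 76.84 kPa

Δσ_z ≈ 76.8 kPa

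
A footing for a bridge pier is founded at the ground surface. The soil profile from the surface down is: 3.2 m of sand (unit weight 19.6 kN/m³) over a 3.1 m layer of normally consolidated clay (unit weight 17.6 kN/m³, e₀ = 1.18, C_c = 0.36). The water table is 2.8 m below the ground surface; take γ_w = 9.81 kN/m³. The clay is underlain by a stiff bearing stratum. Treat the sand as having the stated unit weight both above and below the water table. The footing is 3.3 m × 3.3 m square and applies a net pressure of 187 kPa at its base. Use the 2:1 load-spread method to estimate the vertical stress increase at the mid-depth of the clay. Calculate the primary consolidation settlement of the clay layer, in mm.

S_c ≈ 81.6 mm

Mid-depth of clay below the ground surface: z = 3.2 + 3.1/2 = 4.75 m.
Total vertical stress at mid-clay: σ_v = 19.6×3.2 + 17.6×1.55 = 90 kPa.
Pore pressure: u = 9.81×(4.75 − 2.8) = 19.13 kPa.
Initial effective stress: σ'_0 = σ_v − u = 90 − 19.13 = 70.87 kPa.
Stress increase at mid-clay by the 2:1 spreading method:
Δσ = qBL/((B+z)(L+z)) = 187×3.3×3.3/((3.3+4.75)(3.3+4.75)) = 31.425 kPa
Final effective stress: σ'_f = σ'_0 + Δσ = 70.87 + 31.425 = 102.3 kPa.
Normally consolidated clay, so the full stress increment lies on the virgin compression line:
S_c = C_c·H/(1+e₀)·log₁₀(σ'_f/σ'_0) = 0.36×3.1/(1+1.18)×log₁₀(102.3/70.87)
    = 0.51193 × 0.15941 = 0.08161 m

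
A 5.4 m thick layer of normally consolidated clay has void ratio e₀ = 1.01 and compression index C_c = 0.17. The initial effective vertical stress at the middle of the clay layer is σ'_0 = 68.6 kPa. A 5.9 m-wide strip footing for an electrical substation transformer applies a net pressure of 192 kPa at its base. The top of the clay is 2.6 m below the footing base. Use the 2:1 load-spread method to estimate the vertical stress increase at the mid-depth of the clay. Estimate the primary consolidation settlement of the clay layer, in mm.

Mid-depth of clay below the footing base: z = 2.6 + 5.4/2 = 5.3 m.
Stress increase at mid-clay by the 2:1 spreading method:
Δσ = qB/(B+z) = 192×5.9/(5.9+5.3) = 101.14 kPa
Final effective stress: σ'_f = σ'_0 + Δσ = 68.6 + 101.14 = 169.74 kPa.
Normally consolidated clay, so the full stress increment lies on the virgin compression line:
S_c = C_c·H/(1+e₀)·log₁₀(σ'_f/σ'_0) = 0.17×5.4/(1+1.01)×log₁₀(169.74/68.6)
    = 0.45672 × 0.39346 = 0.1797 m

S_c ≈ 180 mm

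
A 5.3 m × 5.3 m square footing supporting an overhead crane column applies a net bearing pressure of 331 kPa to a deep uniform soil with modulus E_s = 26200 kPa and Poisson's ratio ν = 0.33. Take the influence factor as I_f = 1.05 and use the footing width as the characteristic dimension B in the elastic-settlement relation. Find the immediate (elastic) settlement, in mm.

Immediate (elastic) settlement: S_e = q·B·(1−ν²)/E_s · I_f.
S_e = 331 × 5.3 × (1 − 0.33²) / 26200 × 1.05
    = 331 × 5.3 × 0.8911 / 26200 × 1.05
    = 0.06265 m = 62.65 mm

S_e ≈ 62.6 mm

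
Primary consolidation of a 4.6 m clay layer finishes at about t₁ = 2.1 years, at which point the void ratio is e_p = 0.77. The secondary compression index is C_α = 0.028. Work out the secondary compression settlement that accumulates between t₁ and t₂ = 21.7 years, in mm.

Secondary compression: S_s = C_α·H/(1+e_p)·log₁₀(t₂/t₁)
S_s = 0.028×4.6/(1+0.77)×log₁₀(21.7/2.1)
    = 0.07277 × 1.014 = 0.0738 m

S_s ≈ 73.8 mm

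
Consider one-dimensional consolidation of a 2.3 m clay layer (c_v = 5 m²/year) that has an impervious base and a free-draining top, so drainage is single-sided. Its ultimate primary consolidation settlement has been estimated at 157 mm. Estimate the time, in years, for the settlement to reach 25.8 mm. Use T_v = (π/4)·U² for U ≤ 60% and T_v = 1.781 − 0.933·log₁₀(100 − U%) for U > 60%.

t ≈ 0.0224 years

Drainage path length: H_d = H = 2.3 m (single drainage).
U = S(t)/S_ult = 25.8/157 = 0.1643.
U ≤ 60%: T_v = (π/4)·U² = (π/4)×0.16433² = 0.021209.
t = T_v·H_d²/c_v = 0.021209×2.3²/5 = 0.02244 years.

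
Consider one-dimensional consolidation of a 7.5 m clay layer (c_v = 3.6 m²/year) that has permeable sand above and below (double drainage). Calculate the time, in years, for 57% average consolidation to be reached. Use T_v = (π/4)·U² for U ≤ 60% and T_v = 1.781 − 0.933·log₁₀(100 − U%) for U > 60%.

t ≈ 0.997 years

Drainage path length: H_d = H/2 = 3.75 m (double drainage).
U ≤ 60%: T_v = (π/4)·U² = (π/4)×0.57² = 0.25518.
t = T_v·H_d²/c_v = 0.25518×3.75²/3.6 = 0.9968 years.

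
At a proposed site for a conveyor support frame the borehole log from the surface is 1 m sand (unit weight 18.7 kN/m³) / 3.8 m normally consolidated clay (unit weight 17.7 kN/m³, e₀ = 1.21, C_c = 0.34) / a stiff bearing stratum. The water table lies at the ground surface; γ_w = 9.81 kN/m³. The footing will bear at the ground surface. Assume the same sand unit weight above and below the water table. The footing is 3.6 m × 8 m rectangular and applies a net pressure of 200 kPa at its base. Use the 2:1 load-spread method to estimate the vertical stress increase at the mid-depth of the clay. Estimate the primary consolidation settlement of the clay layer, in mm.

S_c ≈ 376 mm

Mid-depth of clay below the ground surface: z = 1 + 3.8/2 = 2.9 m.
Total vertical stress at mid-clay: σ_v = 18.7×1 + 17.7×1.9 = 52.33 kPa.
Pore pressure: u = 9.81×(2.9 − 0) = 28.449 kPa.
Initial effective stress: σ'_0 = σ_v − u = 52.33 − 28.449 = 23.881 kPa.
Stress increase at mid-clay by the 2:1 spreading method:
Δσ = qBL/((B+z)(L+z)) = 200×3.6×8/((3.6+2.9)(8+2.9)) = 81.299 kPa
Final effective stress: σ'_f = σ'_0 + Δσ = 23.881 + 81.299 = 105.18 kPa.
Normally consolidated clay, so the full stress increment lies on the virgin compression line:
S_c = C_c·H/(1+e₀)·log₁₀(σ'_f/σ'_0) = 0.34×3.8/(1+1.21)×log₁₀(105.18/23.881)
    = 0.58462 × 0.64388 = 0.3764 m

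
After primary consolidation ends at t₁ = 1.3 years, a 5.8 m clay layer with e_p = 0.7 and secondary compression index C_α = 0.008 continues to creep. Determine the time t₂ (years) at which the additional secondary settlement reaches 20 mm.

S_s = C_α·H/(1+e_p)·log₁₀(t₂/t₁) ⇒ log₁₀(t₂/t₁) = S_s·(1+e_p)/(C_α·H).
log₁₀(t₂/t₁) = 0.02 × (1+0.7) / (0.008×5.8) = 0.7328
t₂ = t₁ × 10^0.7328 = 1.3 × 5.405 = 7.026 years

t₂ ≈ 7.03 years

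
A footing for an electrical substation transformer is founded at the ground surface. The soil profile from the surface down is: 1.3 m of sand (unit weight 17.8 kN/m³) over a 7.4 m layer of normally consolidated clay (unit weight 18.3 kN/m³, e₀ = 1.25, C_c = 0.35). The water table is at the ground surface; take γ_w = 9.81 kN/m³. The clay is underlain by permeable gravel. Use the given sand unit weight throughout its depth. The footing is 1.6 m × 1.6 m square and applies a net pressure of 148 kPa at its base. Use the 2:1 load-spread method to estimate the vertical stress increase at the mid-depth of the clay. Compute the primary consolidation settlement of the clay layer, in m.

Mid-depth of clay below the ground surface: z = 1.3 + 7.4/2 = 5 m.
Total vertical stress at mid-clay: σ_v = 17.8×1.3 + 18.3×3.7 = 90.85 kPa.
Pore pressure: u = 9.81×(5 − 0) = 49.05 kPa.
Initial effective stress: σ'_0 = σ_v − u = 90.85 − 49.05 = 41.8 kPa.
Stress increase at mid-clay by the 2:1 spreading method:
Δσ = qBL/((B+z)(L+z)) = 148×1.6×1.6/((1.6+5)(1.6+5)) = 8.6979 kPa
Final effective stress: σ'_f = σ'_0 + Δσ = 41.8 + 8.6979 = 50.498 kPa.
Normally consolidated clay, so the full stress increment lies on the virgin compression line:
S_c = C_c·H/(1+e₀)·log₁₀(σ'_f/σ'_0) = 0.35×7.4/(1+1.25)×log₁₀(50.498/41.8)
    = 1.1511 × 0.082098 = 0.0945 m

S_c ≈ 0.0945 m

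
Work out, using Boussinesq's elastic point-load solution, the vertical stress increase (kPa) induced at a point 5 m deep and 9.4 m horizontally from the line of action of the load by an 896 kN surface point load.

Δσ_z ≈ 0.391 kPa

Boussinesq vertical stress below a point load on an elastic half-space:
Δσ_z = 3P/(2πz²) · [1 + (r/z)²]^(−5/2)
r/z = 9.4/5 = 1.88; [1+(r/z)²]^(−5/2) = 0.02284.
Δσ_z = 3×896/(2π×5²) × 0.02284 = 17.112 × 0.02284 = 0.3908 kPa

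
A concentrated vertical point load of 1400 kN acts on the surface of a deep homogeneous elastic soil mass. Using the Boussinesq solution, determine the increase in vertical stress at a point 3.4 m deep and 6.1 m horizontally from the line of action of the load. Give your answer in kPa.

Δσ_z ≈ 1.58 kPa

Boussinesq vertical stress below a point load on an elastic half-space:
Δσ_z = 3P/(2πz²) · [1 + (r/z)²]^(−5/2)
r/z = 6.1/3.4 = 1.7941; [1+(r/z)²]^(−5/2) = 0.027353.
Δσ_z = 3×1400/(2π×3.4²) × 0.027353 = 57.824 × 0.027353 = 1.582 kPa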